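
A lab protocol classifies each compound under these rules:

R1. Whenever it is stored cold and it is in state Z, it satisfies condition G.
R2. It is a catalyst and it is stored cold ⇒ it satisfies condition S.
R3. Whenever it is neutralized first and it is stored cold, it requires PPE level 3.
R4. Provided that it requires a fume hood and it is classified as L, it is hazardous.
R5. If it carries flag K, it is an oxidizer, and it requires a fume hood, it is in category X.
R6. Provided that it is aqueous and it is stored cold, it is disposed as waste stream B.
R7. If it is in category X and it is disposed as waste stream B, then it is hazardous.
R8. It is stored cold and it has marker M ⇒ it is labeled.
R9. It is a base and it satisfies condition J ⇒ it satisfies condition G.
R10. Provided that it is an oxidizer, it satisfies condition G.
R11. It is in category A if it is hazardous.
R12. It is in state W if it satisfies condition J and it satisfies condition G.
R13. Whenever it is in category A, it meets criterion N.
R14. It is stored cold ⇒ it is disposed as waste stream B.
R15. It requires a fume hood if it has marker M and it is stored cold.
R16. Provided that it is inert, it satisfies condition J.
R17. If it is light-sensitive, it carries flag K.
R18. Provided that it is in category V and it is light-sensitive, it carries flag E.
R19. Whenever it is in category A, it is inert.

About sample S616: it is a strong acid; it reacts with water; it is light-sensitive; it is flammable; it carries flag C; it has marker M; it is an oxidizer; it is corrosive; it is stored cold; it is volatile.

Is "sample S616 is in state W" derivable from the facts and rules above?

Yes

By R10 (it is an oxidizer): it satisfies condition G.
By R14 (it is stored cold): it is disposed as waste stream B.
By R15 (it has marker M, it is stored cold): it requires a fume hood.
By R17 (it is light-sensitive): it carries flag K.
By R5 (it carries flag K, it is an oxidizer, it requires a fume hood): it is in category X.
By R7 (it is in category X, it is disposed as waste stream B): it is hazardous.
By R11 (it is hazardous): it is in category A.
By R19 (it is in category A): it is inert.
By R16 (it is inert): it satisfies condition J.
By R12 (it satisfies condition J, it satisfies condition G): it is in state W.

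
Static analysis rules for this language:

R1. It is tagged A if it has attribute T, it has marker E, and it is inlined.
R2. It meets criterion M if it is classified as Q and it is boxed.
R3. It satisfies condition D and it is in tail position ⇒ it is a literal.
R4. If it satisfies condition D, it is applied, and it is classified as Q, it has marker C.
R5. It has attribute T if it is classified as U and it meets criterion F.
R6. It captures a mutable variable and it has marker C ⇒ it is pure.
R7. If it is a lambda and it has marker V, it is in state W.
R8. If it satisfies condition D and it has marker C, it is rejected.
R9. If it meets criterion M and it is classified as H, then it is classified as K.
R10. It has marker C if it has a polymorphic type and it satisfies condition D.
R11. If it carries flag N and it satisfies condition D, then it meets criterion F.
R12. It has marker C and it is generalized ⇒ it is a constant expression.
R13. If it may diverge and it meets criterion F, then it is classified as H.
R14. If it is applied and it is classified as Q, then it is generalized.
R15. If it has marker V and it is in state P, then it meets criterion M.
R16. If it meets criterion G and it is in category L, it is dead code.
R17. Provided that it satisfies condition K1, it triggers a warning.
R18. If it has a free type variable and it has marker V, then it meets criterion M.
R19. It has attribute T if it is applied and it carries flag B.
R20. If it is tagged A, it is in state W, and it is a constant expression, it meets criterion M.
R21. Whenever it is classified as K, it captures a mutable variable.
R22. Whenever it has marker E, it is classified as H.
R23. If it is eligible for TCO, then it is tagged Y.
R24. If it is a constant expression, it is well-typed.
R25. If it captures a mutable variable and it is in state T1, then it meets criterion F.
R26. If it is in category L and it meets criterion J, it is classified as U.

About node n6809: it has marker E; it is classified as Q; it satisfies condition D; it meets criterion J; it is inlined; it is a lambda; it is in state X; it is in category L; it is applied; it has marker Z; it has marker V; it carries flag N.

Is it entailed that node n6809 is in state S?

Forward chaining from the given facts derives: has marker C, is in state W, is rejected, meets criterion F, is generalized, is classified as H, is classified as U, has attribute T, is a constant expression, is well-typed, is tagged A, meets criterion M, is classified as K, captures a mutable variable, is pure.
No rule has "it is in state S" as its conclusion, and it is not among the given facts.

No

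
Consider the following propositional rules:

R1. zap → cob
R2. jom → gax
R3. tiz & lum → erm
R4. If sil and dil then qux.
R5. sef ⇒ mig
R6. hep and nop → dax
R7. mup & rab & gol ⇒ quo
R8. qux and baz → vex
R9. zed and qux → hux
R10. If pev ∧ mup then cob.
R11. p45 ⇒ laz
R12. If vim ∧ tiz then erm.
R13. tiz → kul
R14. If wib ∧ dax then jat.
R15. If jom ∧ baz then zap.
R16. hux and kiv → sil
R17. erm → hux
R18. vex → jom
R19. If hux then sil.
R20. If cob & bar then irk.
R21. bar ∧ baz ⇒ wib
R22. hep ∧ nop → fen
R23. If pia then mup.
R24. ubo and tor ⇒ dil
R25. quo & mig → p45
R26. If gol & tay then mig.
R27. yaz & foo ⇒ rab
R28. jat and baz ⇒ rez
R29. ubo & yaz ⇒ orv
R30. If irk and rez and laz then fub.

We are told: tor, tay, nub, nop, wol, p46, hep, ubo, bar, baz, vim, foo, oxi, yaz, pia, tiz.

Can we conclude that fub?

No

Forward chaining from the given facts derives: dax, erm, kul, hux, sil, wib, fen, mup, dil, rab, orv, qux, vex, jat, jom, rez, gax, zap, cob, irk.
The only rule concluding fub is R30, which needs laz; that is never established.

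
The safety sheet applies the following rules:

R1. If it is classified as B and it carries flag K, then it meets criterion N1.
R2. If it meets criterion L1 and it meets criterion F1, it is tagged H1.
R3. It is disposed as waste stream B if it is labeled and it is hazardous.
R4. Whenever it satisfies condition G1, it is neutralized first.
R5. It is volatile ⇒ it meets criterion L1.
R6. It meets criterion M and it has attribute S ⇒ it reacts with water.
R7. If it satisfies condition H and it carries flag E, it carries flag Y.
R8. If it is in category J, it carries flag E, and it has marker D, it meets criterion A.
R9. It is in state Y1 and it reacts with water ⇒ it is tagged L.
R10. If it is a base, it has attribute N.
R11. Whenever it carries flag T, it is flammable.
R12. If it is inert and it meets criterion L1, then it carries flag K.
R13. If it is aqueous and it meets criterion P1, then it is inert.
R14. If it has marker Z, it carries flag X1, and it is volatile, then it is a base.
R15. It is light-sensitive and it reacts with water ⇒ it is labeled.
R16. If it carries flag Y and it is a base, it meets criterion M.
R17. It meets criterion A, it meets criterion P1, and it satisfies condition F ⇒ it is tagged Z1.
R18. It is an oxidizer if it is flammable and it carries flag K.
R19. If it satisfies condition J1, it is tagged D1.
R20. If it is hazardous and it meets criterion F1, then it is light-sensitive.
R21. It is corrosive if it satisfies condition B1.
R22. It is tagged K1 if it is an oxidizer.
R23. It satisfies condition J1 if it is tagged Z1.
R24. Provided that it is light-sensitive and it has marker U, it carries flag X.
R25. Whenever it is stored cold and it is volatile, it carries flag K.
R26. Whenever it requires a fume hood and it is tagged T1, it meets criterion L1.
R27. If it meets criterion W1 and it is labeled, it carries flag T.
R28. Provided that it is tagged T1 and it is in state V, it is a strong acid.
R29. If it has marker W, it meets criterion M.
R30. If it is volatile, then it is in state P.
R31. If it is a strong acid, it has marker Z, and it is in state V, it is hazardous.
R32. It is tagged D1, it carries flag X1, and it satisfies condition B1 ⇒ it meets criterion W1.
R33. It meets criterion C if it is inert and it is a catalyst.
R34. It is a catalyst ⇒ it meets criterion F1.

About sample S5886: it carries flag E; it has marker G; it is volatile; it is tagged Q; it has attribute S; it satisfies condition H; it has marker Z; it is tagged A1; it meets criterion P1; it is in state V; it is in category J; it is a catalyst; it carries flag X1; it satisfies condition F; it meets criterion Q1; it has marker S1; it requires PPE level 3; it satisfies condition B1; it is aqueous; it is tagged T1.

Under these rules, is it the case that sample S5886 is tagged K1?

No

Forward chaining from the given facts derives: meets criterion L1, carries flag Y, is inert, is a base, meets criterion M, is corrosive, is a strong acid, is in state P, is hazardous, meets criterion C, meets criterion F1, is tagged H1, reacts with water, has attribute N, carries flag K, is light-sensitive, is labeled, is disposed as waste stream B.
The only rule concluding "it is tagged K1" is R22, which needs "it is an oxidizer"; that is never established.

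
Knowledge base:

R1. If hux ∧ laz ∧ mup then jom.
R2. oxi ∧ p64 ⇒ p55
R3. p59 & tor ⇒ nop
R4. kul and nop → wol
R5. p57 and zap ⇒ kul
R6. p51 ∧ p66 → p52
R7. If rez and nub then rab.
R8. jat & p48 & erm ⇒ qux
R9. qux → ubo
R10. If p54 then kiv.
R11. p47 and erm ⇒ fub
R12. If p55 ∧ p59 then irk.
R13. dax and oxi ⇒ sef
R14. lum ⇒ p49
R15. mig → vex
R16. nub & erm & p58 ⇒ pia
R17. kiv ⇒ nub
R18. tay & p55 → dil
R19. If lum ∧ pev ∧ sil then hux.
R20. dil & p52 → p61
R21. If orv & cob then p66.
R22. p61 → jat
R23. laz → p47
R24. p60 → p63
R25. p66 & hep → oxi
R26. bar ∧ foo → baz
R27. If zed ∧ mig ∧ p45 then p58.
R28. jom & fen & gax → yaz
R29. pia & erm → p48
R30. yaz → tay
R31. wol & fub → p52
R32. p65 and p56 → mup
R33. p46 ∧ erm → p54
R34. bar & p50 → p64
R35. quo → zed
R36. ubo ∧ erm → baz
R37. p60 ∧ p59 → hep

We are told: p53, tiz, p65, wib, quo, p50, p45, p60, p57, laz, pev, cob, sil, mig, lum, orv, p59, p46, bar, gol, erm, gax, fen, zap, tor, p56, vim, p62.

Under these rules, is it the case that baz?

Yes

nop  (by R3: p59, tor)
kul  (by R5: p57, zap)
hux  (by R19: lum, pev, sil)
p66  (by R21: orv, cob)
p47  (by R23: laz)
mup  (by R32: p65, p56)
p54  (by R33: p46, erm)
p64  (by R34: bar, p50)
zed  (by R35: quo)
hep  (by R37: p60, p59)
jom  (by R1: hux, laz, mup)
wol  (by R4: kul, nop)
kiv  (by R10: p54)
fub  (by R11: p47, erm)
nub  (by R17: kiv)
oxi  (by R25: p66, hep)
p58  (by R27: zed, mig, p45)
yaz  (by R28: jom, fen, gax)
tay  (by R30: yaz)
p52  (by R31: wol, fub)
p55  (by R2: oxi, p64)
pia  (by R16: nub, erm, p58)
dil  (by R18: tay, p55)
p61  (by R20: dil, p52)
jat  (by R22: p61)
p48  (by R29: pia, erm)
qux  (by R8: jat, p48, erm)
ubo  (by R9: qux)
baz  (by R36: ubo, erm)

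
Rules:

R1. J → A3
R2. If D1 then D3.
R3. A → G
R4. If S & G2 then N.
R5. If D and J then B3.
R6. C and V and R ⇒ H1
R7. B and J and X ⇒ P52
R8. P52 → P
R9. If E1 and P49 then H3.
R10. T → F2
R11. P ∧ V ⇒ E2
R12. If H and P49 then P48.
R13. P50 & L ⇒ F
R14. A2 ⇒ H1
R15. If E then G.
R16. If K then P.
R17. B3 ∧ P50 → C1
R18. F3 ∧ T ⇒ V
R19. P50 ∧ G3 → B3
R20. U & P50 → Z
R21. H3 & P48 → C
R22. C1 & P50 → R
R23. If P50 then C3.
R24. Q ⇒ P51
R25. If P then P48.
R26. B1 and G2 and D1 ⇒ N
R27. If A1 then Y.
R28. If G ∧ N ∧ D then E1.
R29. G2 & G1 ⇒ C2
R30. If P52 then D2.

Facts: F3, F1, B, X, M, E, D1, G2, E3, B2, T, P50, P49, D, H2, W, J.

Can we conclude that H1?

Forward chaining from the given facts derives: A3, D3, B3, P52, P, F2, G, C1, V, R, C3, P48, D2, E2.
Rules concluding H1: R6 needs C; R14 needs A2 — none of these are established.

No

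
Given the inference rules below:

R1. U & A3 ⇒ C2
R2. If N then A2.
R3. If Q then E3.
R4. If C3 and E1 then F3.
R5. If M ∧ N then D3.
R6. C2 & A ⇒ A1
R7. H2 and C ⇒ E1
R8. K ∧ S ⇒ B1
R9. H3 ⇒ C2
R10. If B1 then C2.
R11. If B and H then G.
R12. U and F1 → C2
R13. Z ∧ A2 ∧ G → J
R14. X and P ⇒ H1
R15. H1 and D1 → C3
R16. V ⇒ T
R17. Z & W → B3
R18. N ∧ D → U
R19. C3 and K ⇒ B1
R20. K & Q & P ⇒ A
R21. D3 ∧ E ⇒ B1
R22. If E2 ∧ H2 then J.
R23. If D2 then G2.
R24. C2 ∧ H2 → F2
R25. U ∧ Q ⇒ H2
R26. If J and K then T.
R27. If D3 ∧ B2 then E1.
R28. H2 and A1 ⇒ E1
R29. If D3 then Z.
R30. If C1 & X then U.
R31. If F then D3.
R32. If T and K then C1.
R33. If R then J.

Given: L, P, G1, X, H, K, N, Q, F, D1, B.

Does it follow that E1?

A2  (by R2: N)
G  (by R11: B, H)
H1  (by R14: X, P)
C3  (by R15: H1, D1)
B1  (by R19: C3, K)
A  (by R20: K, Q, P)
D3  (by R31: F)
C2  (by R10: B1)
Z  (by R29: D3)
A1  (by R6: C2, A)
J  (by R13: Z, A2, G)
T  (by R26: J, K)
C1  (by R32: T, K)
U  (by R30: C1, X)
H2  (by R25: U, Q)
E1  (by R28: H2, A1)

Yes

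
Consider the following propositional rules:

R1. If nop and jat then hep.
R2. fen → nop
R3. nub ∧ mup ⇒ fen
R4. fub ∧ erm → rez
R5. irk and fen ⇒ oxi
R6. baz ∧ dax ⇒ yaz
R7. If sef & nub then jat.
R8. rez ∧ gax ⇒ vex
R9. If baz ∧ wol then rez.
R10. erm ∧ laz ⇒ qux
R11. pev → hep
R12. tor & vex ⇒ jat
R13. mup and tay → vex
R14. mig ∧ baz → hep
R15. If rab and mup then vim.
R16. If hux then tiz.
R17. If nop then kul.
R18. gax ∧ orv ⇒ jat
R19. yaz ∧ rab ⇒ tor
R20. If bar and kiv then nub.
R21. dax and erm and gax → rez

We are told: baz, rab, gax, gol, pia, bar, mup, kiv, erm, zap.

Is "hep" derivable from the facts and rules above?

Forward chaining from the given facts derives: vim, nub, fen, nop, kul.
Rules concluding hep: R1 needs jat; R11 needs pev; R14 needs mig — none of these are established.

No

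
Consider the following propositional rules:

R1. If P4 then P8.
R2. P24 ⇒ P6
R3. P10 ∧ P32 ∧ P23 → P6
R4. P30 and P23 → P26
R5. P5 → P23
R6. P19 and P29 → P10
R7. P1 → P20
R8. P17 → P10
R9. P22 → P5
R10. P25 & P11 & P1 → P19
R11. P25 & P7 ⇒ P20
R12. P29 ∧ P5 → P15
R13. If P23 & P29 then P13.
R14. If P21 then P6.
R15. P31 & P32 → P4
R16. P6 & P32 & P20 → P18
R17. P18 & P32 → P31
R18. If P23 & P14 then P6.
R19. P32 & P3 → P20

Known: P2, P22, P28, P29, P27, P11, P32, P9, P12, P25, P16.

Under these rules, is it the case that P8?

Forward chaining from the given facts derives: P5, P15, P23, P13.
The only rule concluding P8 is R1, which needs P4; that is never established.

No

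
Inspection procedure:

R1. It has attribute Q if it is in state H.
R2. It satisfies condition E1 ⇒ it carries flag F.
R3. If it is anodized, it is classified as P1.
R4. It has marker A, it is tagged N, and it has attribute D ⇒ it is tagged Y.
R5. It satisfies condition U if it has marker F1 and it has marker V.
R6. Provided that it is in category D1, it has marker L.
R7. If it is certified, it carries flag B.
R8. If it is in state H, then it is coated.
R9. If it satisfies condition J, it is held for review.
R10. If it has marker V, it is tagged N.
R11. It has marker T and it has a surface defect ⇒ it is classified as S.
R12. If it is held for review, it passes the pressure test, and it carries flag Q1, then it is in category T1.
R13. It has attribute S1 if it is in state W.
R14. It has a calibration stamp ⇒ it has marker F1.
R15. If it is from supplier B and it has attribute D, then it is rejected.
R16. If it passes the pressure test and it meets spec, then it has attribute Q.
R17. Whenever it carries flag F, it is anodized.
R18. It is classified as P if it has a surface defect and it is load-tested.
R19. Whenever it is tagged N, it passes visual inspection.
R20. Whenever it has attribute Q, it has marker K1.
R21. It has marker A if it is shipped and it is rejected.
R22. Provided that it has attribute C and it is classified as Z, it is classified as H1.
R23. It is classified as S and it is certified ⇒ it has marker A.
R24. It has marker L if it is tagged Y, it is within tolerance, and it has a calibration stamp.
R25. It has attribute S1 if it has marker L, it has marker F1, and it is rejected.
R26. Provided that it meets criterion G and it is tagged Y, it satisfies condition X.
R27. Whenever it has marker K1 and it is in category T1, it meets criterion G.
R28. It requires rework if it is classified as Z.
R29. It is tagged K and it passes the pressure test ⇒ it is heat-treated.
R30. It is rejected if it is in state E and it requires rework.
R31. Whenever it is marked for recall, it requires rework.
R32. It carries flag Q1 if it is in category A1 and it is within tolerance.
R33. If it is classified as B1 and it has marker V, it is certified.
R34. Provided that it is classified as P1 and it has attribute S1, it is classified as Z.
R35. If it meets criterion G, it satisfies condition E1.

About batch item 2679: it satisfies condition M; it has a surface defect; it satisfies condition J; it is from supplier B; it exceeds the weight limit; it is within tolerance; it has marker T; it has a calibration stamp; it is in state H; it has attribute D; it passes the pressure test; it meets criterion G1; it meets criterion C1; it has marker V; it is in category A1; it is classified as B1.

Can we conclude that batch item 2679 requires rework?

By R1 (it is in state H): it has attribute Q.
By R9 (it satisfies condition J): it is held for review.
By R10 (it has marker V): it is tagged N.
By R11 (it has marker T, it has a surface defect): it is classified as S.
By R14 (it has a calibration stamp): it has marker F1.
By R15 (it is from supplier B, it has attribute D): it is rejected.
By R20 (it has attribute Q): it has marker K1.
By R32 (it is in category A1, it is within tolerance): it carries flag Q1.
By R33 (it is classified as B1, it has marker V): it is certified.
By R12 (it is held for review, it passes the pressure test, it carries flag Q1): it is in category T1.
By R23 (it is classified as S, it is certified): it has marker A.
By R27 (it has marker K1, it is in category T1): it meets criterion G.
By R35 (it meets criterion G): it satisfies condition E1.
By R2 (it satisfies condition E1): it carries flag F.
By R4 (it has marker A, it is tagged N, it has attribute D): it is tagged Y.
By R17 (it carries flag F): it is anodized.
By R24 (it is tagged Y, it is within tolerance, it has a calibration stamp): it has marker L.
By R25 (it has marker L, it has marker F1, it is rejected): it has attribute S1.
By R3 (it is anodized): it is classified as P1.
By R34 (it is classified as P1, it has attribute S1): it is classified as Z.
By R28 (it is classified as Z): it requires rework.

Yes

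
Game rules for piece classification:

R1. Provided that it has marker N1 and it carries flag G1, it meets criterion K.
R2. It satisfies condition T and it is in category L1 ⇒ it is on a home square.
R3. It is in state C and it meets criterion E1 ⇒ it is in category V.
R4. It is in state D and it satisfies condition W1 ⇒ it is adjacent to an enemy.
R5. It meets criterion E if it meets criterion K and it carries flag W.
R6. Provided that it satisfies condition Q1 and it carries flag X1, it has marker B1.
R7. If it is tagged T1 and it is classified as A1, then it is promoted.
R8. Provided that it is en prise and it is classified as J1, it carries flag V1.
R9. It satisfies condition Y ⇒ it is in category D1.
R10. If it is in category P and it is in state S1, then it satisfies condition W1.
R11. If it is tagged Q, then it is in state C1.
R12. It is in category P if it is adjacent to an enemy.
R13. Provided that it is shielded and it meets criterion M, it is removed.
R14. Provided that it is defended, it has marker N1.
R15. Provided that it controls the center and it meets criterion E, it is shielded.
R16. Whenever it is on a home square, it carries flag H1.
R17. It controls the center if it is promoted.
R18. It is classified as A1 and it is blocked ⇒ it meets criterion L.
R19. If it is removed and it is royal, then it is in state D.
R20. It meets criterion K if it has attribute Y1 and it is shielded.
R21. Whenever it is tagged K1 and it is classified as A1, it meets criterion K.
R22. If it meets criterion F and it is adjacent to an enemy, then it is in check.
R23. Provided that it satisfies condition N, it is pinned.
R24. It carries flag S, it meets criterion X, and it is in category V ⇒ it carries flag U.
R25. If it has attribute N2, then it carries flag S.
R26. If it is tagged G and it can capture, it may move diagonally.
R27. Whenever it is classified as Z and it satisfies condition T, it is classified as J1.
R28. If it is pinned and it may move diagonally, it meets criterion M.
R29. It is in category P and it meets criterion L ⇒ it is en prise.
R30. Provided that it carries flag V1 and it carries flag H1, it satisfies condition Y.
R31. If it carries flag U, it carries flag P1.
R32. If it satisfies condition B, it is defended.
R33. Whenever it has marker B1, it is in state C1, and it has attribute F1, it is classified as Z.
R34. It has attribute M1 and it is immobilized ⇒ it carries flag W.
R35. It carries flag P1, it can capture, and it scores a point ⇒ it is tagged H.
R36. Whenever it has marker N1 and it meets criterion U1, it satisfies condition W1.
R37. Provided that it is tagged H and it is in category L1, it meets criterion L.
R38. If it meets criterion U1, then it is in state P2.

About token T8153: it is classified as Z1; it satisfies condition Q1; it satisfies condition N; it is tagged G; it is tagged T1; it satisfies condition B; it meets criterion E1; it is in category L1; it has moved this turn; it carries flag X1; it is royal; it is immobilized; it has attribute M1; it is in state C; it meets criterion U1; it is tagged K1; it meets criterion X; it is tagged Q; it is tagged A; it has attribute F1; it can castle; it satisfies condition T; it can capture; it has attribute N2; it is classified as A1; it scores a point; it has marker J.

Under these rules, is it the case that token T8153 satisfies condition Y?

Yes

By R2 (it satisfies condition T, it is in category L1): it is on a home square.
By R3 (it is in state C, it meets criterion E1): it is in category V.
By R6 (it satisfies condition Q1, it carries flag X1): it has marker B1.
By R7 (it is tagged T1, it is classified as A1): it is promoted.
By R11 (it is tagged Q): it is in state C1.
By R16 (it is on a home square): it carries flag H1.
By R17 (it is promoted): it controls the center.
By R21 (it is tagged K1, it is classified as A1): it meets criterion K.
By R23 (it satisfies condition N): it is pinned.
By R25 (it has attribute N2): it carries flag S.
By R26 (it is tagged G, it can capture): it may move diagonally.
By R28 (it is pinned, it may move diagonally): it meets criterion M.
By R32 (it satisfies condition B): it is defended.
By R33 (it has marker B1, it is in state C1, it has attribute F1): it is classified as Z.
By R34 (it has attribute M1, it is immobilized): it carries flag W.
By R5 (it meets criterion K, it carries flag W): it meets criterion E.
By R14 (it is defended): it has marker N1.
By R15 (it controls the center, it meets criterion E): it is shielded.
By R24 (it carries flag S, it meets criterion X, it is in category V): it carries flag U.
By R27 (it is classified as Z, it satisfies condition T): it is classified as J1.
By R31 (it carries flag U): it carries flag P1.
By R35 (it carries flag P1, it can capture, it scores a point): it is tagged H.
By R36 (it has marker N1, it meets criterion U1): it satisfies condition W1.
By R37 (it is tagged H, it is in category L1): it meets criterion L.
By R13 (it is shielded, it meets criterion M): it is removed.
By R19 (it is removed, it is royal): it is in state D.
By R4 (it is in state D, it satisfies condition W1): it is adjacent to an enemy.
By R12 (it is adjacent to an enemy): it is in category P.
By R29 (it is in category P, it meets criterion L): it is en prise.
By R8 (it is en prise, it is classified as J1): it carries flag V1.
By R30 (it carries flag V1, it carries flag H1): it satisfies condition Y.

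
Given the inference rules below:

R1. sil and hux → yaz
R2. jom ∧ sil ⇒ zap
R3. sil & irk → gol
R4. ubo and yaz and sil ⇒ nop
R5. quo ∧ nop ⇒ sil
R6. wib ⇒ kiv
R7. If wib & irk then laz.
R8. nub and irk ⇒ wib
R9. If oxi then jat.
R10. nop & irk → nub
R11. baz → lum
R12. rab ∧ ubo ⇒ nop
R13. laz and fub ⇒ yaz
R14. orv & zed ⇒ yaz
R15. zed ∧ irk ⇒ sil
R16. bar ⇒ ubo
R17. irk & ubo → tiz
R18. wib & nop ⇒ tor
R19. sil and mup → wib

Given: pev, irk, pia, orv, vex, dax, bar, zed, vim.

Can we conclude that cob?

No

Forward chaining from the given facts derives: yaz, sil, ubo, tiz, gol, nop, nub, wib, tor, kiv, laz.
No rule has cob as its conclusion, and it is not among the given facts.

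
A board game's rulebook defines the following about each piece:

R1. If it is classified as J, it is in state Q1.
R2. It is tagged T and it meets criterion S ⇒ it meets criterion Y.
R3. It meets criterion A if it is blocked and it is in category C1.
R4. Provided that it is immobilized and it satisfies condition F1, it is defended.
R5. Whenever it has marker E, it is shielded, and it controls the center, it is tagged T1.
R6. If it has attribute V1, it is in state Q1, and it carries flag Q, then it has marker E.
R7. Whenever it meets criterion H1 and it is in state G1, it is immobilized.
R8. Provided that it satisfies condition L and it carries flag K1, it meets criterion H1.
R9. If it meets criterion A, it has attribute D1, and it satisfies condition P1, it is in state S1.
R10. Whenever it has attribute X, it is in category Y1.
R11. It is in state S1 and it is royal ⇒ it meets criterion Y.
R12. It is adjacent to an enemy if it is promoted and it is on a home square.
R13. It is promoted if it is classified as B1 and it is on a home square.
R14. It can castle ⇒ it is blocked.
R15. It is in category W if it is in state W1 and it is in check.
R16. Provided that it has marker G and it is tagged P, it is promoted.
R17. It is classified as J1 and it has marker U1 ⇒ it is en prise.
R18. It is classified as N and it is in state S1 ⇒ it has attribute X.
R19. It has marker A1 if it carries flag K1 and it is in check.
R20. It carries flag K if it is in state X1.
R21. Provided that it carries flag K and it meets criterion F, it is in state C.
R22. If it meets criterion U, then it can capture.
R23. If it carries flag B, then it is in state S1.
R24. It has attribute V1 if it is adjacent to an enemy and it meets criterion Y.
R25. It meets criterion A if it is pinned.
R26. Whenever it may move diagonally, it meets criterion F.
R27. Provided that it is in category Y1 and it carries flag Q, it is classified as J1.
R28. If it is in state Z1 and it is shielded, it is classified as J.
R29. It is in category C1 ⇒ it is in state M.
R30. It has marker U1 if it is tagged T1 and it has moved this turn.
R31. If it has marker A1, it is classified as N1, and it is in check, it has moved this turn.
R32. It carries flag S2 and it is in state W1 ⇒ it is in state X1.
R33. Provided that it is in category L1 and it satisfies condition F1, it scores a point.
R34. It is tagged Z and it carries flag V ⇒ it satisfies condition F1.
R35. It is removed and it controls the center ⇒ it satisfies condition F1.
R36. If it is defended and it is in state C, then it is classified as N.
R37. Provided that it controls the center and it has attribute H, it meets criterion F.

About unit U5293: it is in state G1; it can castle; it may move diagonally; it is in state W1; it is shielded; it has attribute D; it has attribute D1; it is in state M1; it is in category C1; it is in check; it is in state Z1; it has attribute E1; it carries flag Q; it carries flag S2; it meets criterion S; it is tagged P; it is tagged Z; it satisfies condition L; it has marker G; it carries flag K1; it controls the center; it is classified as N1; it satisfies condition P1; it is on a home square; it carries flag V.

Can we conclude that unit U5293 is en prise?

No

Forward chaining from the given facts derives: meets criterion H1, is blocked, is in category W, is promoted, has marker A1, meets criterion F, is classified as J, is in state M, has moved this turn, is in state X1, satisfies condition F1, is in state Q1, meets criterion A, is immobilized, is in state S1, is adjacent to an enemy, carries flag K, is in state C, is defended, is classified as N, has attribute X, is in category Y1, is classified as J1.
The only rule concluding "it is en prise" is R17, which needs "it has marker U1"; that is never established.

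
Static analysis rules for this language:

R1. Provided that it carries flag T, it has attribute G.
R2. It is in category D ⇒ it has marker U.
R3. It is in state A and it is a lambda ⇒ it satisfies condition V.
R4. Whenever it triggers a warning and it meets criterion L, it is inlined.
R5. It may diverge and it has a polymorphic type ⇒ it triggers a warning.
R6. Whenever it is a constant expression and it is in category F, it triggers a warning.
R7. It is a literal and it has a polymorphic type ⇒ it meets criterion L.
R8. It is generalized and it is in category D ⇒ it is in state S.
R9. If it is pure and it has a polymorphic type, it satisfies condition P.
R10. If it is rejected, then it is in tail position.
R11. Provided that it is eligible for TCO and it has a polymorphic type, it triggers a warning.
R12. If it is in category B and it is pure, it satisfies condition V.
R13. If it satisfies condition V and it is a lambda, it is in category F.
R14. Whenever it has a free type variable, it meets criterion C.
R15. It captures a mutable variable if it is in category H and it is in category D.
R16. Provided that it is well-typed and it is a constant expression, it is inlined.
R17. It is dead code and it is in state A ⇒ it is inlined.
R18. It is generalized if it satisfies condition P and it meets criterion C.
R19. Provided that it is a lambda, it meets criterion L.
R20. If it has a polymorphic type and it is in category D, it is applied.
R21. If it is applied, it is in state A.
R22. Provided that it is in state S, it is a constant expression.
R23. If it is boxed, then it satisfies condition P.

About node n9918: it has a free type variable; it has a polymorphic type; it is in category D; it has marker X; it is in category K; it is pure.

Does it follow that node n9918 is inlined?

Forward chaining from the given facts derives: has marker U, satisfies condition P, meets criterion C, is generalized, is applied, is in state A, is in state S, is a constant expression.
Rules concluding "it is inlined": R4 needs "it triggers a warning"; R16 needs "it is well-typed"; R17 needs "it is dead code" — none of these are established.

No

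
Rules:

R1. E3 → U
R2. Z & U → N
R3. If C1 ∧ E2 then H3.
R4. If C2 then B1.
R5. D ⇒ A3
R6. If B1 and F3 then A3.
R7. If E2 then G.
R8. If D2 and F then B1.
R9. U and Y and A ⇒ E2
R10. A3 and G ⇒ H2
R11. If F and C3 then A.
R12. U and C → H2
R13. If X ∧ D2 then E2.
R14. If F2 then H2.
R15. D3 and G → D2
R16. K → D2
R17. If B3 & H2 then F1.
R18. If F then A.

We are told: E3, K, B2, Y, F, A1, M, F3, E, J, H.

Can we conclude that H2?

Yes

U  (by R1: E3)
D2  (by R16: K)
A  (by R18: F)
B1  (by R8: D2, F)
E2  (by R9: U, Y, A)
A3  (by R6: B1, F3)
G  (by R7: E2)
H2  (by R10: A3, G)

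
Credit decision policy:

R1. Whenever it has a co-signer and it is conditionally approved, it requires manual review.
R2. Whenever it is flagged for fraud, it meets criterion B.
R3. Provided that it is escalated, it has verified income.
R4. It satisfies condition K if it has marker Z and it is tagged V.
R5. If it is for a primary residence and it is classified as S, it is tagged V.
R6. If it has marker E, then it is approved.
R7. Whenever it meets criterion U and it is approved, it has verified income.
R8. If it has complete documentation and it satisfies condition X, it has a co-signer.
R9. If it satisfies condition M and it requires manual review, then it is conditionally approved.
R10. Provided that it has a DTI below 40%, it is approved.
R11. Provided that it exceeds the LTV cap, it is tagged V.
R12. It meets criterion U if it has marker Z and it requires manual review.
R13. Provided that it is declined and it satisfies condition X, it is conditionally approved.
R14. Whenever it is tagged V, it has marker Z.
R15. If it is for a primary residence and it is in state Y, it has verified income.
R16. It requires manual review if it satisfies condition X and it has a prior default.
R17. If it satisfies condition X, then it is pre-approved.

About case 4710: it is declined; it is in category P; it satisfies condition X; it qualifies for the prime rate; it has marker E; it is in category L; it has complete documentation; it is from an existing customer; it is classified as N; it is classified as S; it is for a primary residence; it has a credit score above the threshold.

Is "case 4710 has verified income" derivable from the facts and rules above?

Yes

By R5 (it is for a primary residence, it is classified as S): it is tagged V.
By R6 (it has marker E): it is approved.
By R8 (it has complete documentation, it satisfies condition X): it has a co-signer.
By R13 (it is declined, it satisfies condition X): it is conditionally approved.
By R14 (it is tagged V): it has marker Z.
By R1 (it has a co-signer, it is conditionally approved): it requires manual review.
By R12 (it has marker Z, it requires manual review): it meets criterion U.
By R7 (it meets criterion U, it is approved): it has verified income.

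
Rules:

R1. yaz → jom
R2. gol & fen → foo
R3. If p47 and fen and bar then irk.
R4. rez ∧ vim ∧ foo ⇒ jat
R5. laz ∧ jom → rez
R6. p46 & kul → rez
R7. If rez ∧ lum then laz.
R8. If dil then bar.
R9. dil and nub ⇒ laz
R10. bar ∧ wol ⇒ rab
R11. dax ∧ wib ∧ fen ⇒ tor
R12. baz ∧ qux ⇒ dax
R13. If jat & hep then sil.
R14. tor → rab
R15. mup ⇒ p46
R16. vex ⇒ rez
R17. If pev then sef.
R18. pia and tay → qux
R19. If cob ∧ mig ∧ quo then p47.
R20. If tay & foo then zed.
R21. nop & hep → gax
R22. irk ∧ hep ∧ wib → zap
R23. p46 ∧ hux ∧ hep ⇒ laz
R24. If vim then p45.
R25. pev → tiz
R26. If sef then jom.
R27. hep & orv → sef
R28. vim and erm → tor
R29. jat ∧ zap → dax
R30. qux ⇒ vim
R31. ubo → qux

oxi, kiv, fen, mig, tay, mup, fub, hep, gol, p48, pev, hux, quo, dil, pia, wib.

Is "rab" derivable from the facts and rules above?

Forward chaining from the given facts derives: foo, bar, p46, sef, qux, zed, laz, tiz, jom, vim, rez, p45, jat, sil.
Rules concluding rab: R10 needs wol; R14 needs tor — none of these are established.

No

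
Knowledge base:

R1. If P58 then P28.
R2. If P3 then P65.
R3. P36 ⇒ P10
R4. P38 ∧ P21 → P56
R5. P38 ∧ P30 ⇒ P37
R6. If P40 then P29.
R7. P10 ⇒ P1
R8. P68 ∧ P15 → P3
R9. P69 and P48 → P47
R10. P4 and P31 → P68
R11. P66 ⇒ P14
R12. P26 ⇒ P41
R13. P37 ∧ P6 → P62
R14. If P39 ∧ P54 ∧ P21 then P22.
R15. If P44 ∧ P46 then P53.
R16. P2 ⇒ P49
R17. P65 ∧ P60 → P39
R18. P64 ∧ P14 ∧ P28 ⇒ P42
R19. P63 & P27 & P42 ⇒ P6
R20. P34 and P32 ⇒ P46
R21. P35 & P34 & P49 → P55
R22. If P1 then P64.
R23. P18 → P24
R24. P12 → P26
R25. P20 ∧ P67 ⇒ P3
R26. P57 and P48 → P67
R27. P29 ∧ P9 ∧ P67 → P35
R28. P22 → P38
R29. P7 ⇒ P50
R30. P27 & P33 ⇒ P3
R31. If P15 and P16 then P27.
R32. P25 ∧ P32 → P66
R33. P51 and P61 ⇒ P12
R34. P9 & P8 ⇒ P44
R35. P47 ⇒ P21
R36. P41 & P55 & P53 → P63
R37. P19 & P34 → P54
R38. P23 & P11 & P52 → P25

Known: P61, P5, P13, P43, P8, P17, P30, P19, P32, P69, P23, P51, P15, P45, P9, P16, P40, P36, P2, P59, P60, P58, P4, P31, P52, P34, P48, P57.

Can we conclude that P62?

No

Forward chaining from the given facts derives: P28, P10, P29, P1, P47, P68, P49, P46, P64, P67, P35, P27, P12, P44, P21, P54, P3, P53, P55, P26, P65, P41, P39, P63, P22, P38, P56, P37.
The only rule concluding P62 is R13, which needs P6; that is never established.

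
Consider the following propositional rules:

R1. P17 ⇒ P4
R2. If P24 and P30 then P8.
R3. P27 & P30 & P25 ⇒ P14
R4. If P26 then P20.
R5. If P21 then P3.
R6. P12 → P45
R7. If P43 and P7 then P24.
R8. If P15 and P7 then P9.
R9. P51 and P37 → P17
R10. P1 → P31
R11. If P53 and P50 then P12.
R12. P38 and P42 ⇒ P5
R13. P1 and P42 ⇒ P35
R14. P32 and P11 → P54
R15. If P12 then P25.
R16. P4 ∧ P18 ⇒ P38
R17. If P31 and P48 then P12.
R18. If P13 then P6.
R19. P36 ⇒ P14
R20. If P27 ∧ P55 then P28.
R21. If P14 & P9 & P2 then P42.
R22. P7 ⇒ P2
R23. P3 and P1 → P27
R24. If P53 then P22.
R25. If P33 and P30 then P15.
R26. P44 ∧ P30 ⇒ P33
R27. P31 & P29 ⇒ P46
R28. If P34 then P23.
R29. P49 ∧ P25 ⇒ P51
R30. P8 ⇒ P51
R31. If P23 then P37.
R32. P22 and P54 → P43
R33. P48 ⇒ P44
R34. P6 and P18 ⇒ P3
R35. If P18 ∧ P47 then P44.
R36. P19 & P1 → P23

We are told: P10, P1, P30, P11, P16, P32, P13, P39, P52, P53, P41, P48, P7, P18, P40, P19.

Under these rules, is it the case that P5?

Yes

P31  (by R10: P1)
P54  (by R14: P32, P11)
P12  (by R17: P31, P48)
P6  (by R18: P13)
P2  (by R22: P7)
P22  (by R24: P53)
P43  (by R32: P22, P54)
P44  (by R33: P48)
P3  (by R34: P6, P18)
P23  (by R36: P19, P1)
P24  (by R7: P43, P7)
P25  (by R15: P12)
P27  (by R23: P3, P1)
P33  (by R26: P44, P30)
P37  (by R31: P23)
P8  (by R2: P24, P30)
P14  (by R3: P27, P30, P25)
P15  (by R25: P33, P30)
P51  (by R30: P8)
P9  (by R8: P15, P7)
P17  (by R9: P51, P37)
P42  (by R21: P14, P9, P2)
P4  (by R1: P17)
P38  (by R16: P4, P18)
P5  (by R12: P38, P42)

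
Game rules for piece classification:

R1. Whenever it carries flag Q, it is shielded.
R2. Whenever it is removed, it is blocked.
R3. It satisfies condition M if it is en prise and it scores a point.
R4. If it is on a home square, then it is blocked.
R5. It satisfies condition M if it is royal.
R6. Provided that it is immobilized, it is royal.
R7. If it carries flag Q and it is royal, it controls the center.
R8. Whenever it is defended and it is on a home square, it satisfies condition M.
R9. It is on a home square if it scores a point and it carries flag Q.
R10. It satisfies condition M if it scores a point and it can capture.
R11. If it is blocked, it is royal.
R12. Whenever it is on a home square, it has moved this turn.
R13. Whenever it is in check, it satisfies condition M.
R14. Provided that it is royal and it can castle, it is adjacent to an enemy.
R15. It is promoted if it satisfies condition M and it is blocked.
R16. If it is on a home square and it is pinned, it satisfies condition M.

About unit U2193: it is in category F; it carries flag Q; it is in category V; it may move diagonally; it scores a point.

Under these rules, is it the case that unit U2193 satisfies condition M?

By R9 (it scores a point, it carries flag Q): it is on a home square.
By R4 (it is on a home square): it is blocked.
By R11 (it is blocked): it is royal.
By R5 (it is royal): it satisfies condition M.

Yes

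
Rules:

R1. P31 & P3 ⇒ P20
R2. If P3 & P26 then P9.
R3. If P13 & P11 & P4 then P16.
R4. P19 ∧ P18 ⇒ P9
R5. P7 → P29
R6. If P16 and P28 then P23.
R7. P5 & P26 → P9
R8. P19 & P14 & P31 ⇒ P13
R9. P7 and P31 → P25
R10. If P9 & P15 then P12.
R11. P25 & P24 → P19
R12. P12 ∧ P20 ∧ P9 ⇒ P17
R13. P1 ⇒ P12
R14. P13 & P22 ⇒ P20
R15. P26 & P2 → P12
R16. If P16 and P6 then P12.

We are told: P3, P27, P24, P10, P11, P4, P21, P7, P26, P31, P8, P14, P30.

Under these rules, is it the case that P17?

No

Forward chaining from the given facts derives: P20, P9, P29, P25, P19, P13, P16.
The only rule concluding P17 is R12, which needs P12; that is never established.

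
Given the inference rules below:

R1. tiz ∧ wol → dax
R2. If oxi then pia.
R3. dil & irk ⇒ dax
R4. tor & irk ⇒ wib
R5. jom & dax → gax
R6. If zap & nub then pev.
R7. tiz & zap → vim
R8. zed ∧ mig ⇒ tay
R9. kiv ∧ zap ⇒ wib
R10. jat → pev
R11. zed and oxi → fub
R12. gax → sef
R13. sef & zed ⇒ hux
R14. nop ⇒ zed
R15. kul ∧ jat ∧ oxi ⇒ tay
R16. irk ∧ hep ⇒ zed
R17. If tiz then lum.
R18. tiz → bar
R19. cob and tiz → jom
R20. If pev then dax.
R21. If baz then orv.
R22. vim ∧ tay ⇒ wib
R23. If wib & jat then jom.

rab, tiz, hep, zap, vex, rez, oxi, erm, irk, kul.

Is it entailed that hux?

No

Forward chaining from the given facts derives: pia, vim, zed, lum, bar, fub.
The only rule concluding hux is R13, which needs sef; that is never established.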